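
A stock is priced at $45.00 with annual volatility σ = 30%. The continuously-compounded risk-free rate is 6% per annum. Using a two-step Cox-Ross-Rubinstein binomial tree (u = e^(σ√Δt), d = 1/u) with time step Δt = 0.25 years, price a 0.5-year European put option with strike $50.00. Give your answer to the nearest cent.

CRR parameters: u = e^(σ√Δt) = e^(0.3·√0.25) = 1.1618, d = 1/u = 0.8607
Per-period rate: rΔt = 0.06·0.25 = 0.015, so R = e^0.015 = 1.0151
Risk-neutral probability p = (e^0.015 − 0.8607)/(1.1618 − 0.8607) = 0.1544/0.3011 = 0.5128
Terminal stock prices: S_uu = 60.74, S_ud = 45, S_dd = 33.34
Terminal payoffs (K − S): max(-10.74, 0) = 0, max(5, 0) = 5, max(16.66, 0) = 16.66
Node u (S = 52.28): V_u = e^(−0.015)·[0.5128·0.0000 + 0.4872·5.0000] = 2.3999
Node d (S = 38.73): V_d = e^(−0.015)·[0.5128·5.0000 + 0.4872·16.6632] = 10.5237
Node 0 (S = 45): V_0 = e^(−0.015)·[0.5128·2.3999 + 0.4872·10.5237] = 6.2635

$6.26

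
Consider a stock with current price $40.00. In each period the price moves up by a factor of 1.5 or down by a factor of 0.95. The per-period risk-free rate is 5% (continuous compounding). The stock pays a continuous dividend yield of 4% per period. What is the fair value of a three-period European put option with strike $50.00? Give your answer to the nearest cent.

Per-period risk-free factor R = e^0.05 = 1.0513; dividend-adjusted growth = e^(0.05−0.04) = 1.0101.
Risk-neutral probability p = (1.0101 − 0.95)/(1.5 − 0.95) = 0.0601/0.5500 = 0.1092
Terminal stock prices: S_uuu = 135, S_uud = 85.5, S_udd = 54.15, S_ddd = 34.29
Terminal payoffs (K − S): max(-85, 0) = 0, max(-35.5, 0) = 0, max(-4.15, 0) = 0, max(15.71, 0) = 15.71
Node uu (S = 90): V_uu = e^(−0.05)·[0.1092·0.0000 + 0.8908·0.0000] = 0.0000
Node ud (S = 57): V_ud = e^(−0.05)·[0.1092·0.0000 + 0.8908·0.0000] = 0.0000
Node dd (S = 36.1): V_dd = e^(−0.05)·[0.1092·0.0000 + 0.8908·15.7050] = 13.3080
Node u (S = 60): V_u = e^(−0.05)·[0.1092·0.0000 + 0.8908·0.0000] = 0.0000
Node d (S = 38): V_d = e^(−0.05)·[0.1092·0.0000 + 0.8908·13.3080] = 11.2768
Node 0 (S = 40): V_0 = e^(−0.05)·[0.1092·0.0000 + 0.8908·11.2768] = 9.5557

$9.56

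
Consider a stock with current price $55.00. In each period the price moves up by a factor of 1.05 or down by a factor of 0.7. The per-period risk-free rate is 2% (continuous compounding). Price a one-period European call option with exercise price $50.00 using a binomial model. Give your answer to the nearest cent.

Risk-neutral probability p = (e^0.02 − 0.7)/(1.05 − 0.7) = 0.3202/0.3500 = 0.9149
Terminal stock prices: S_u = 57.75, S_d = 38.5
Terminal payoffs (S − K): max(7.75, 0) = 7.75, max(-11.5, 0) = 0
Node 0 (S = 55): V_0 = e^(−0.02)·[0.9149·7.7500 + 0.0851·0.0000] = 6.9498

$6.95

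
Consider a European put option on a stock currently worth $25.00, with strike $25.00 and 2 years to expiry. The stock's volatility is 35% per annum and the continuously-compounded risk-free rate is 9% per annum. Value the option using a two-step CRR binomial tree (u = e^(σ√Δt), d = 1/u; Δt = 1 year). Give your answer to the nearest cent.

CRR parameters: u = e^(σ√Δt) = e^(0.35·√1) = 1.4191, d = 1/u = 0.7047
Per-period rate: rΔt = 0.09·1 = 0.09, so R = e^0.09 = 1.0942
Risk-neutral probability p = (e^0.09 − 0.7047)/(1.4191 − 0.7047) = 0.3895/0.7144 = 0.5452
Terminal stock prices: S_uu = 50.34, S_ud = 25, S_dd = 12.41
Terminal payoffs (K − S): max(-25.34, 0) = 0, max(0, 0) = 0, max(12.59, 0) = 12.59
Node u (S = 35.48): V_u = e^(−0.09)·[0.5452·0.0000 + 0.4548·0.0000] = 0.0000
Node d (S = 17.62): V_d = e^(−0.09)·[0.5452·0.0000 + 0.4548·12.5854] = 5.2311
Node 0 (S = 25): V_0 = e^(−0.09)·[0.5452·0.0000 + 0.4548·5.2311] = 2.1743

$2.17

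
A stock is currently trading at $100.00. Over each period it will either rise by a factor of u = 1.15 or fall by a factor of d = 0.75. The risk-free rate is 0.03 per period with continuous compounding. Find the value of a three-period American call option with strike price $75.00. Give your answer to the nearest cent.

Risk-neutral probability p = (e^0.03 − 0.75)/(1.15 − 0.75) = 0.2805/0.4000 = 0.7011
Terminal stock prices: S_uuu = 152.1, S_uud = 99.19, S_udd = 64.69, S_ddd = 42.19
Terminal payoffs (S − K): max(77.09, 0) = 77.09, max(24.19, 0) = 24.19, max(-10.31, 0) = 0, max(-32.81, 0) = 0
Node uu (S = 132.2): continuation = e^(−0.03)·[0.7011·77.0875 + 0.2989·24.1875] = 59.4666; exercise value = 57.2500 ≤ continuation, so V_uu = 59.4666
Node ud (S = 86.25): continuation = e^(−0.03)·[0.7011·24.1875 + 0.2989·0.0000] = 16.4575; exercise value = 11.2500 ≤ continuation, so V_ud = 16.4575
Node dd (S = 56.25): continuation = e^(−0.03)·[0.7011·0.0000 + 0.2989·0.0000] = 0.0000; exercise value = 0.0000 ≤ continuation, so V_dd = 0.0000
Node u (S = 115): continuation = e^(−0.03)·[0.7011·59.4666 + 0.2989·16.4575] = 45.2351; exercise value = 40.0000 ≤ continuation, so V_u = 45.2351
Node d (S = 75): continuation = e^(−0.03)·[0.7011·16.4575 + 0.2989·0.0000] = 11.1979; exercise value = 0.0000 ≤ continuation, so V_d = 11.1979
Node 0 (S = 100): continuation = e^(−0.03)·[0.7011·45.2351 + 0.2989·11.1979] = 34.0264; exercise value = 25.0000 ≤ continuation, so V_0 = 34.0264

$34.03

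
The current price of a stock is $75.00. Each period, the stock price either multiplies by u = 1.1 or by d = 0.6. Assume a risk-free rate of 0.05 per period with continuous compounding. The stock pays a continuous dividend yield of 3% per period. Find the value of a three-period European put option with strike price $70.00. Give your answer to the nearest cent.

Per-period risk-free factor R = e^0.05 = 1.0513; dividend-adjusted growth = e^(0.05−0.03) = 1.0202.
Risk-neutral probability p = (1.0202 − 0.6)/(1.1 − 0.6) = 0.4202/0.5000 = 0.8404
Terminal stock prices: S_uuu = 99.83, S_uud = 54.45, S_udd = 29.7, S_ddd = 16.2
Terminal payoffs (K − S): max(-29.83, 0) = 0, max(15.55, 0) = 15.55, max(40.3, 0) = 40.3, max(53.8, 0) = 53.8
Node uu (S = 90.75): V_uu = e^(−0.05)·[0.8404·0.0000 + 0.1596·15.5500] = 2.3607
Node ud (S = 49.5): V_ud = e^(−0.05)·[0.8404·15.5500 + 0.1596·40.3000] = 18.5490
Node dd (S = 27): V_dd = e^(−0.05)·[0.8404·40.3000 + 0.1596·53.8000] = 40.3840
Node u (S = 82.5): V_u = e^(−0.05)·[0.8404·2.3607 + 0.1596·18.5490] = 4.7032
Node d (S = 45): V_d = e^(−0.05)·[0.8404·18.5490 + 0.1596·40.3840] = 20.9592
Node 0 (S = 75): V_0 = e^(−0.05)·[0.8404·4.7032 + 0.1596·20.9592] = 6.9417

$6.94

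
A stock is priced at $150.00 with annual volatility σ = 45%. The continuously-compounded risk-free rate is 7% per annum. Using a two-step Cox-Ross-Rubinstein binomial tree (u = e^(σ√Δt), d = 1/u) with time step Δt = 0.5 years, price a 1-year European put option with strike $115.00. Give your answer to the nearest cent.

$9.11

CRR parameters: u = e^(σ√Δt) = e^(0.45·√0.5) = 1.3746, d = 1/u = 0.7275
Per-period rate: rΔt = 0.07·0.5 = 0.035, so R = e^0.035 = 1.0356
Risk-neutral probability p = (e^0.035 − 0.7275)/(1.3746 − 0.7275) = 0.3082/0.6472 = 0.4762
Terminal stock prices: S_uu = 283.4, S_ud = 150, S_dd = 79.38
Terminal payoffs (K − S): max(-168.4, 0) = 0, max(-35, 0) = 0, max(35.62, 0) = 35.62
Node u (S = 206.2): V_u = e^(−0.035)·[0.4762·0.0000 + 0.5238·0.0000] = 0.0000
Node d (S = 109.1): V_d = e^(−0.035)·[0.4762·0.0000 + 0.5238·35.6206] = 18.0180
Node 0 (S = 150): V_0 = e^(−0.035)·[0.4762·0.0000 + 0.5238·18.0180] = 9.1140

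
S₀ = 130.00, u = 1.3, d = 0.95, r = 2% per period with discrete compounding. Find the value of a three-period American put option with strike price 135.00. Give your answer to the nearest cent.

Risk-neutral probability p = (1 + 0.02 − 0.95)/(1.3 − 0.95) = 0.0700/0.3500 = 0.2000
Terminal stock prices: S_uuu = 285.6, S_uud = 208.7, S_udd = 152.5, S_ddd = 111.5
Terminal payoffs (K − S): max(-150.6, 0) = 0, max(-73.72, 0) = 0, max(-17.52, 0) = 0, max(23.54, 0) = 23.54
Node uu (S = 219.7): continuation = 1/1.02·[0.2000·0.0000 + 0.8000·0.0000] = 0.0000; exercise value = 0.0000 ≤ continuation, so V_uu = 0.0000
Node ud (S = 160.5): continuation = 1/1.02·[0.2000·0.0000 + 0.8000·0.0000] = 0.0000; exercise value = 0.0000 ≤ continuation, so V_ud = 0.0000
Node dd (S = 117.3): continuation = 1/1.02·[0.2000·0.0000 + 0.8000·23.5413] = 18.4637; exercise value = 17.6750 ≤ continuation, so V_dd = 18.4637
Node u (S = 169): continuation = 1/1.02·[0.2000·0.0000 + 0.8000·0.0000] = 0.0000; exercise value = 0.0000 ≤ continuation, so V_u = 0.0000
Node d (S = 123.5): continuation = 1/1.02·[0.2000·0.0000 + 0.8000·18.4637] = 14.4814; exercise value = 11.5000 ≤ continuation, so V_d = 14.4814
Node 0 (S = 130): continuation = 1/1.02·[0.2000·0.0000 + 0.8000·14.4814] = 11.3579; exercise value = 5.0000 ≤ continuation, so V_0 = 11.3579

11.36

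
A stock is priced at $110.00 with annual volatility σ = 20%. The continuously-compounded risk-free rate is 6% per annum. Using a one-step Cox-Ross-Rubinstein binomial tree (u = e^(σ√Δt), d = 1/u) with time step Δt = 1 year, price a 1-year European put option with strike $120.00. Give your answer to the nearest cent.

$11.17

CRR parameters: u = e^(σ√Δt) = e^(0.2·√1) = 1.2214, d = 1/u = 0.8187
Per-period rate: rΔt = 0.06·1 = 0.06, so R = e^0.06 = 1.0618
Risk-neutral probability p = (e^0.06 − 0.8187)/(1.2214 − 0.8187) = 0.2431/0.4027 = 0.6037
Terminal stock prices: S_u = 134.4, S_d = 90.06
Terminal payoffs (K − S): max(-14.35, 0) = 0, max(29.94, 0) = 29.94
Node 0 (S = 110): V_0 = e^(−0.06)·[0.6037·0.0000 + 0.3963·29.9396] = 11.1732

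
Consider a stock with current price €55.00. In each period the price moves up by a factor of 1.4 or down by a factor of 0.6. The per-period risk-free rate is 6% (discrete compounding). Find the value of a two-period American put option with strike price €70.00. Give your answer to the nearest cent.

€20.01

Risk-neutral probability p = (1 + 0.06 − 0.6)/(1.4 − 0.6) = 0.4600/0.8000 = 0.5750
Terminal stock prices: S_uu = 107.8, S_ud = 46.2, S_dd = 19.8
Terminal payoffs (K − S): max(-37.8, 0) = 0, max(23.8, 0) = 23.8, max(50.2, 0) = 50.2
Node u (S = 77): continuation = 1/1.06·[0.5750·0.0000 + 0.4250·23.8000] = 9.5425; exercise value = 0.0000 ≤ continuation, so V_u = 9.5425
Node d (S = 33): continuation = 1/1.06·[0.5750·23.8000 + 0.4250·50.2000] = 33.0377; exercise value = 37.0000 > continuation, so V_d = 37.0000 (exercise)
Node 0 (S = 55): continuation = 1/1.06·[0.5750·9.5425 + 0.4250·37.0000] = 20.0112; exercise value = 15.0000 ≤ continuation, so V_0 = 20.0112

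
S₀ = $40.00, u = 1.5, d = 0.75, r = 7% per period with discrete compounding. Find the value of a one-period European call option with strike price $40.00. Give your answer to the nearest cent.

Risk-neutral probability p = (1 + 0.07 − 0.75)/(1.5 − 0.75) = 0.3200/0.7500 = 0.4267
Terminal stock prices: S_u = 60, S_d = 30
Terminal payoffs (S − K): max(20, 0) = 20, max(-10, 0) = 0
Node 0 (S = 40): V_0 = 1/1.07·[0.4267·20.0000 + 0.5733·0.0000] = 7.9751

$7.98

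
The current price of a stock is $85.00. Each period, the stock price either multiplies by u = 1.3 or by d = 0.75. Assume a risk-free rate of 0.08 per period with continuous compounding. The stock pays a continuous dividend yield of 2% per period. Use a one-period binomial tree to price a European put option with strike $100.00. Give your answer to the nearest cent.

Per-period risk-free factor R = e^0.08 = 1.0833; dividend-adjusted growth = e^(0.08−0.02) = 1.0618.
Risk-neutral probability p = (1.0618 − 0.75)/(1.3 − 0.75) = 0.3118/0.5500 = 0.5670
Terminal stock prices: S_u = 110.5, S_d = 63.75
Terminal payoffs (K − S): max(-10.5, 0) = 0, max(36.25, 0) = 36.25
Node 0 (S = 85): V_0 = e^(−0.08)·[0.5670·0.0000 + 0.4330·36.2500] = 14.4903

$14.49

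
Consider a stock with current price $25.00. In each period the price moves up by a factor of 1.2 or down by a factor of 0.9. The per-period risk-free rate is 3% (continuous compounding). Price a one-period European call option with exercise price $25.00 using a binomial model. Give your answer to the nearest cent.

$2.11

Risk-neutral probability p = (e^0.03 − 0.9)/(1.2 − 0.9) = 0.1305/0.3000 = 0.4348
Terminal stock prices: S_u = 30, S_d = 22.5
Terminal payoffs (S − K): max(5, 0) = 5, max(-2.5, 0) = 0
Node 0 (S = 25): V_0 = e^(−0.03)·[0.4348·5.0000 + 0.5652·0.0000] = 2.1100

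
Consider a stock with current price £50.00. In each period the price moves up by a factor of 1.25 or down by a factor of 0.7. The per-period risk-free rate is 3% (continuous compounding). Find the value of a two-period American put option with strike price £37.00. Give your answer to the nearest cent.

£1.88

Risk-neutral probability p = (e^0.03 − 0.7)/(1.25 − 0.7) = 0.3305/0.5500 = 0.6008
Terminal stock prices: S_uu = 78.12, S_ud = 43.75, S_dd = 24.5
Terminal payoffs (K − S): max(-41.12, 0) = 0, max(-6.75, 0) = 0, max(12.5, 0) = 12.5
Node u (S = 62.5): continuation = e^(−0.03)·[0.6008·0.0000 + 0.3992·0.0000] = 0.0000; exercise value = 0.0000 ≤ continuation, so V_u = 0.0000
Node d (S = 35): continuation = e^(−0.03)·[0.6008·0.0000 + 0.3992·12.5000] = 4.8422; exercise value = 2.0000 ≤ continuation, so V_d = 4.8422
Node 0 (S = 50): continuation = e^(−0.03)·[0.6008·0.0000 + 0.3992·4.8422] = 1.8758; exercise value = 0.0000 ≤ continuation, so V_0 = 1.8758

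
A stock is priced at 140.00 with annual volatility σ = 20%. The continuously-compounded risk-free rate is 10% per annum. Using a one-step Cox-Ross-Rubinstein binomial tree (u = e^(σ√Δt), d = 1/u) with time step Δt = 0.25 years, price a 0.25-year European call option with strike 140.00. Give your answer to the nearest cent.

8.64

CRR parameters: u = e^(σ√Δt) = e^(0.2·√0.25) = 1.1052, d = 1/u = 0.9048
Per-period rate: rΔt = 0.1·0.25 = 0.025, so R = e^0.025 = 1.0253
Risk-neutral probability p = (e^0.025 − 0.9048)/(1.1052 − 0.9048) = 0.1205/0.2003 = 0.6014
Terminal stock prices: S_u = 154.7, S_d = 126.7
Terminal payoffs (S − K): max(14.72, 0) = 14.72, max(-13.32, 0) = 0
Node 0 (S = 140): V_0 = e^(−0.025)·[0.6014·14.7239 + 0.3986·0.0000] = 8.6361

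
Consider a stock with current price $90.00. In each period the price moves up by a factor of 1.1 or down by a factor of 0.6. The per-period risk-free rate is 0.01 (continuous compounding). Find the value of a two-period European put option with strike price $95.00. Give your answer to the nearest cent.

Risk-neutral probability p = (e^0.01 − 0.6)/(1.1 − 0.6) = 0.4101/0.5000 = 0.8201
Terminal stock prices: S_uu = 108.9, S_ud = 59.4, S_dd = 32.4
Terminal payoffs (K − S): max(-13.9, 0) = 0, max(35.6, 0) = 35.6, max(62.6, 0) = 62.6
Node u (S = 99): V_u = e^(−0.01)·[0.8201·0.0000 + 0.1799·35.6000] = 6.3407
Node d (S = 54): V_d = e^(−0.01)·[0.8201·35.6000 + 0.1799·62.6000] = 40.0547
Node 0 (S = 90): V_0 = e^(−0.01)·[0.8201·6.3407 + 0.1799·40.0547] = 12.2824

$12.28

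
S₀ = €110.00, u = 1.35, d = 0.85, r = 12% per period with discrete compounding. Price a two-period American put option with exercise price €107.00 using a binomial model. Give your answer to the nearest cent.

Risk-neutral probability p = (1 + 0.12 − 0.85)/(1.35 − 0.85) = 0.2700/0.5000 = 0.5400
Terminal stock prices: S_uu = 200.5, S_ud = 126.2, S_dd = 79.47
Terminal payoffs (K − S): max(-93.48, 0) = 0, max(-19.22, 0) = 0, max(27.53, 0) = 27.53
Node u (S = 148.5): continuation = 1/1.12·[0.5400·0.0000 + 0.4600·0.0000] = 0.0000; exercise value = 0.0000 ≤ continuation, so V_u = 0.0000
Node d (S = 93.5): continuation = 1/1.12·[0.5400·0.0000 + 0.4600·27.5250] = 11.3049; exercise value = 13.5000 > continuation, so V_d = 13.5000 (exercise)
Node 0 (S = 110): continuation = 1/1.12·[0.5400·0.0000 + 0.4600·13.5000] = 5.5446; exercise value = 0.0000 ≤ continuation, so V_0 = 5.5446

€5.54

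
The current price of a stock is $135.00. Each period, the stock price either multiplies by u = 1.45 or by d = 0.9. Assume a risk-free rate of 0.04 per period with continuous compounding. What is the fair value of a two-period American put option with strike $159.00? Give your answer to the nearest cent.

Risk-neutral probability p = (e^0.04 − 0.9)/(1.45 − 0.9) = 0.1408/0.5500 = 0.2560
Terminal stock prices: S_uu = 283.8, S_ud = 176.2, S_dd = 109.4
Terminal payoffs (K − S): max(-124.8, 0) = 0, max(-17.18, 0) = 0, max(49.65, 0) = 49.65
Node u (S = 195.8): continuation = e^(−0.04)·[0.2560·0.0000 + 0.7440·0.0000] = 0.0000; exercise value = 0.0000 ≤ continuation, so V_u = 0.0000
Node d (S = 121.5): continuation = e^(−0.04)·[0.2560·0.0000 + 0.7440·49.6500] = 35.4902; exercise value = 37.5000 > continuation, so V_d = 37.5000 (exercise)
Node 0 (S = 135): continuation = e^(−0.04)·[0.2560·0.0000 + 0.7440·37.5000] = 26.8053; exercise value = 24.0000 ≤ continuation, so V_0 = 26.8053

$26.81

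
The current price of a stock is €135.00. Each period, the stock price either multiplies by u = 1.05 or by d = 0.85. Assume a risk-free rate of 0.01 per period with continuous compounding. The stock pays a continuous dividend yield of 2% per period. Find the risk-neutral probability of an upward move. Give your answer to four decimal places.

Per-period risk-free factor R = e^0.01 = 1.0101; dividend-adjusted growth = e^(0.01−0.02) = 0.9900.
Risk-neutral probability p = (0.9900 − 0.85)/(1.05 − 0.85) = 0.1400/0.2000 = 0.7002

p = 0.7002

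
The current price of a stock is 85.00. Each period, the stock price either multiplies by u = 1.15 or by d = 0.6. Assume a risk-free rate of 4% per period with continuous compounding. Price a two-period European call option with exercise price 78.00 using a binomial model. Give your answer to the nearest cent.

Risk-neutral probability p = (e^0.04 − 0.6)/(1.15 − 0.6) = 0.4408/0.5500 = 0.8015
Terminal stock prices: S_uu = 112.4, S_ud = 58.65, S_dd = 30.6
Terminal payoffs (S − K): max(34.41, 0) = 34.41, max(-19.35, 0) = 0, max(-47.4, 0) = 0
Node u (S = 97.75): V_u = e^(−0.04)·[0.8015·34.4125 + 0.1985·0.0000] = 26.4993
Node d (S = 51): V_d = e^(−0.04)·[0.8015·0.0000 + 0.1985·0.0000] = 0.0000
Node 0 (S = 85): V_0 = e^(−0.04)·[0.8015·26.4993 + 0.1985·0.0000] = 20.4057

20.41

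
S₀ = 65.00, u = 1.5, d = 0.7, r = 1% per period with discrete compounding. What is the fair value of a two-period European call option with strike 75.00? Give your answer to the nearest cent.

10.49

Risk-neutral probability p = (1 + 0.01 − 0.7)/(1.5 − 0.7) = 0.3100/0.8000 = 0.3875
Terminal stock prices: S_uu = 146.2, S_ud = 68.25, S_dd = 31.85
Terminal payoffs (S − K): max(71.25, 0) = 71.25, max(-6.75, 0) = 0, max(-43.15, 0) = 0
Node u (S = 97.5): V_u = 1/1.01·[0.3875·71.2500 + 0.6125·0.0000] = 27.3360
Node d (S = 45.5): V_d = 1/1.01·[0.3875·0.0000 + 0.6125·0.0000] = 0.0000
Node 0 (S = 65): V_0 = 1/1.01·[0.3875·27.3360 + 0.6125·0.0000] = 10.4878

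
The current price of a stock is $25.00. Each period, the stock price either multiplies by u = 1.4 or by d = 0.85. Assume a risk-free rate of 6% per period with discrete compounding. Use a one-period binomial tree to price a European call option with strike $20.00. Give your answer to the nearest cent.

$6.13

Risk-neutral probability p = (1 + 0.06 − 0.85)/(1.4 − 0.85) = 0.2100/0.5500 = 0.3818
Terminal stock prices: S_u = 35, S_d = 21.25
Terminal payoffs (S − K): max(15, 0) = 15, max(1.25, 0) = 1.25
Node 0 (S = 25): V_0 = 1/1.06·[0.3818·15.0000 + 0.6182·1.2500] = 6.1321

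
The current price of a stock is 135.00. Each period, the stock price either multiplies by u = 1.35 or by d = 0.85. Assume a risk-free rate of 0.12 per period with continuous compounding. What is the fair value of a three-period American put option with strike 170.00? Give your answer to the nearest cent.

35.00

Risk-neutral probability p = (e^0.12 − 0.85)/(1.35 − 0.85) = 0.2775/0.5000 = 0.5550
Terminal stock prices: S_uuu = 332.2, S_uud = 209.1, S_udd = 131.7, S_ddd = 82.91
Terminal payoffs (K − S): max(-162.2, 0) = 0, max(-39.13, 0) = 0, max(38.32, 0) = 38.32, max(87.09, 0) = 87.09
Node uu (S = 246): continuation = e^(−0.12)·[0.5550·0.0000 + 0.4450·0.0000] = 0.0000; exercise value = 0.0000 ≤ continuation, so V_uu = 0.0000
Node ud (S = 154.9): continuation = e^(−0.12)·[0.5550·0.0000 + 0.4450·38.3244] = 15.1261; exercise value = 15.0875 ≤ continuation, so V_ud = 15.1261
Node dd (S = 97.54): continuation = e^(−0.12)·[0.5550·38.3244 + 0.4450·87.0931] = 53.2390; exercise value = 72.4625 > continuation, so V_dd = 72.4625 (exercise)
Node u (S = 182.2): continuation = e^(−0.12)·[0.5550·0.0000 + 0.4450·15.1261] = 5.9700; exercise value = 0.0000 ≤ continuation, so V_u = 5.9700
Node d (S = 114.8): continuation = e^(−0.12)·[0.5550·15.1261 + 0.4450·72.4625] = 36.0455; exercise value = 55.2500 > continuation, so V_d = 55.2500 (exercise)
Node 0 (S = 135): continuation = e^(−0.12)·[0.5550·5.9700 + 0.4450·55.2500] = 24.7450; exercise value = 35.0000 > continuation, so V_0 = 35.0000 (exercise)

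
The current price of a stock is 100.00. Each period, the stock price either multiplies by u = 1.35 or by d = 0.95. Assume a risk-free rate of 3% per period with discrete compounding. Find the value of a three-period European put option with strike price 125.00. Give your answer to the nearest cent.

19.51

Risk-neutral probability p = (1 + 0.03 − 0.95)/(1.35 − 0.95) = 0.0800/0.4000 = 0.2000
Terminal stock prices: S_uuu = 246, S_uud = 173.1, S_udd = 121.8, S_ddd = 85.74
Terminal payoffs (K − S): max(-121, 0) = 0, max(-48.14, 0) = 0, max(3.163, 0) = 3.163, max(39.26, 0) = 39.26
Node uu (S = 182.3): V_uu = 1/1.03·[0.2000·0.0000 + 0.8000·0.0000] = 0.0000
Node ud (S = 128.2): V_ud = 1/1.03·[0.2000·0.0000 + 0.8000·3.1625] = 2.4563
Node dd (S = 90.25): V_dd = 1/1.03·[0.2000·3.1625 + 0.8000·39.2625] = 31.1092
Node u (S = 135): V_u = 1/1.03·[0.2000·0.0000 + 0.8000·2.4563] = 1.9078
Node d (S = 95): V_d = 1/1.03·[0.2000·2.4563 + 0.8000·31.1092] = 24.6395
Node 0 (S = 100): V_0 = 1/1.03·[0.2000·1.9078 + 0.8000·24.6395] = 19.5079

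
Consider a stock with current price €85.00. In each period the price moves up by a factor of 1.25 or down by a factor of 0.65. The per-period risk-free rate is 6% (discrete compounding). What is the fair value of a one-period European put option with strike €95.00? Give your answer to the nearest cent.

Risk-neutral probability p = (1 + 0.06 − 0.65)/(1.25 − 0.65) = 0.4100/0.6000 = 0.6833
Terminal stock prices: S_u = 106.2, S_d = 55.25
Terminal payoffs (K − S): max(-11.25, 0) = 0, max(39.75, 0) = 39.75
Node 0 (S = 85): V_0 = 1/1.06·[0.6833·0.0000 + 0.3167·39.7500] = 11.8750

€11.87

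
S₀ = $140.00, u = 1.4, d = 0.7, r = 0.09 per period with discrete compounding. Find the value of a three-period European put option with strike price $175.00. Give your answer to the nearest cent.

$28.50

Risk-neutral probability p = (1 + 0.09 − 0.7)/(1.4 − 0.7) = 0.3900/0.7000 = 0.5571
Terminal stock prices: S_uuu = 384.2, S_uud = 192.1, S_udd = 96.04, S_ddd = 48.02
Terminal payoffs (K − S): max(-209.2, 0) = 0, max(-17.08, 0) = 0, max(78.96, 0) = 78.96, max(127, 0) = 127
Node uu (S = 274.4): V_uu = 1/1.09·[0.5571·0.0000 + 0.4429·0.0000] = 0.0000
Node ud (S = 137.2): V_ud = 1/1.09·[0.5571·0.0000 + 0.4429·78.9600] = 32.0807
Node dd (S = 68.6): V_dd = 1/1.09·[0.5571·78.9600 + 0.4429·126.9800] = 91.9505
Node u (S = 196): V_u = 1/1.09·[0.5571·0.0000 + 0.4429·32.0807] = 13.0341
Node d (S = 98): V_d = 1/1.09·[0.5571·32.0807 + 0.4429·91.9505] = 53.7564
Node 0 (S = 140): V_0 = 1/1.09·[0.5571·13.0341 + 0.4429·53.7564] = 28.5030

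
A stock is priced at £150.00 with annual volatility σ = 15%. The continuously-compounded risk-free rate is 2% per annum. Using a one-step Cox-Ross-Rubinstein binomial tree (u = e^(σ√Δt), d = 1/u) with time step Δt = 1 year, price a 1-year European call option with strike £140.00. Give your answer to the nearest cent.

CRR parameters: u = e^(σ√Δt) = e^(0.15·√1) = 1.1618, d = 1/u = 0.8607
Per-period rate: rΔt = 0.02·1 = 0.02, so R = e^0.02 = 1.0202
Risk-neutral probability p = (e^0.02 − 0.8607)/(1.1618 − 0.8607) = 0.1595/0.3011 = 0.5297
Terminal stock prices: S_u = 174.3, S_d = 129.1
Terminal payoffs (S − K): max(34.28, 0) = 34.28, max(-10.89, 0) = 0
Node 0 (S = 150): V_0 = e^(−0.02)·[0.5297·34.2751 + 0.4703·0.0000] = 17.7946

£17.79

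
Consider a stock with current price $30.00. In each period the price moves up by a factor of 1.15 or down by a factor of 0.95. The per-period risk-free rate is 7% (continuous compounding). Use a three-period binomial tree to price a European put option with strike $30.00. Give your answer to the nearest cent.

Risk-neutral probability p = (e^0.07 − 0.95)/(1.15 − 0.95) = 0.1225/0.2000 = 0.6125
Terminal stock prices: S_uuu = 45.63, S_uud = 37.69, S_udd = 31.14, S_ddd = 25.72
Terminal payoffs (K − S): max(-15.63, 0) = 0, max(-7.691, 0) = 0, max(-1.136, 0) = 0, max(4.279, 0) = 4.279
Node uu (S = 39.67): V_uu = e^(−0.07)·[0.6125·0.0000 + 0.3875·0.0000] = 0.0000
Node ud (S = 32.77): V_ud = e^(−0.07)·[0.6125·0.0000 + 0.3875·0.0000] = 0.0000
Node dd (S = 27.07): V_dd = e^(−0.07)·[0.6125·0.0000 + 0.3875·4.2788] = 1.5458
Node u (S = 34.5): V_u = e^(−0.07)·[0.6125·0.0000 + 0.3875·0.0000] = 0.0000
Node d (S = 28.5): V_d = e^(−0.07)·[0.6125·0.0000 + 0.3875·1.5458] = 0.5584
Node 0 (S = 30): V_0 = e^(−0.07)·[0.6125·0.0000 + 0.3875·0.5584] = 0.2017

$0.20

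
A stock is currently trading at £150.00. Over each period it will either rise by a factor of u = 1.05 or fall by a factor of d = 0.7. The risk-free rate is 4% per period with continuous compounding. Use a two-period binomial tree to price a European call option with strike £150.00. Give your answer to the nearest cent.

Risk-neutral probability p = (e^0.04 − 0.7)/(1.05 − 0.7) = 0.3408/0.3500 = 0.9737
Terminal stock prices: S_uu = 165.4, S_ud = 110.2, S_dd = 73.5
Terminal payoffs (S − K): max(15.38, 0) = 15.38, max(-39.75, 0) = 0, max(-76.5, 0) = 0
Node u (S = 157.5): V_u = e^(−0.04)·[0.9737·15.3750 + 0.0263·0.0000] = 14.3843
Node d (S = 105): V_d = e^(−0.04)·[0.9737·0.0000 + 0.0263·0.0000] = 0.0000
Node 0 (S = 150): V_0 = e^(−0.04)·[0.9737·14.3843 + 0.0263·0.0000] = 13.4574

£13.46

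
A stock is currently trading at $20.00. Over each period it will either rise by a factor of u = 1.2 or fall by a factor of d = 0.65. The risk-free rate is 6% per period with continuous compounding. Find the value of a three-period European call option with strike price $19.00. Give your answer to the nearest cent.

$5.46

Risk-neutral probability p = (e^0.06 − 0.65)/(1.2 − 0.65) = 0.4118/0.5500 = 0.7488
Terminal stock prices: S_uuu = 34.56, S_uud = 18.72, S_udd = 10.14, S_ddd = 5.492
Terminal payoffs (S − K): max(15.56, 0) = 15.56, max(-0.28, 0) = 0, max(-8.86, 0) = 0, max(-13.51, 0) = 0
Node uu (S = 28.8): V_uu = e^(−0.06)·[0.7488·15.5600 + 0.2512·0.0000] = 10.9727
Node ud (S = 15.6): V_ud = e^(−0.06)·[0.7488·0.0000 + 0.2512·0.0000] = 0.0000
Node dd (S = 8.45): V_dd = e^(−0.06)·[0.7488·0.0000 + 0.2512·0.0000] = 0.0000
Node u (S = 24): V_u = e^(−0.06)·[0.7488·10.9727 + 0.2512·0.0000] = 7.7378
Node d (S = 13): V_d = e^(−0.06)·[0.7488·0.0000 + 0.2512·0.0000] = 0.0000
Node 0 (S = 20): V_0 = e^(−0.06)·[0.7488·7.7378 + 0.2512·0.0000] = 5.4566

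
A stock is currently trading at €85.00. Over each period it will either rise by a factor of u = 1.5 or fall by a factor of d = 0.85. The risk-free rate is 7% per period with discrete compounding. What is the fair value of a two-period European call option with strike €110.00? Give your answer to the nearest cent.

Risk-neutral probability p = (1 + 0.07 − 0.85)/(1.5 − 0.85) = 0.2200/0.6500 = 0.3385
Terminal stock prices: S_uu = 191.2, S_ud = 108.4, S_dd = 61.41
Terminal payoffs (S − K): max(81.25, 0) = 81.25, max(-1.625, 0) = 0, max(-48.59, 0) = 0
Node u (S = 127.5): V_u = 1/1.07·[0.3385·81.2500 + 0.6615·0.0000] = 25.7009
Node d (S = 72.25): V_d = 1/1.07·[0.3385·0.0000 + 0.6615·0.0000] = 0.0000
Node 0 (S = 85): V_0 = 1/1.07·[0.3385·25.7009 + 0.6615·0.0000] = 8.1297

€8.13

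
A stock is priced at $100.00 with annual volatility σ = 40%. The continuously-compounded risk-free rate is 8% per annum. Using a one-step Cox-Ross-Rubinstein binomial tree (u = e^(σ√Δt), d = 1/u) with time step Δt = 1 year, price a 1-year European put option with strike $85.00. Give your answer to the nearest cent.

$8.25

CRR parameters: u = e^(σ√Δt) = e^(0.4·√1) = 1.4918, d = 1/u = 0.6703
Per-period rate: rΔt = 0.08·1 = 0.08, so R = e^0.08 = 1.0833
Risk-neutral probability p = (e^0.08 − 0.6703)/(1.4918 − 0.6703) = 0.4130/0.8215 = 0.5027
Terminal stock prices: S_u = 149.2, S_d = 67.03
Terminal payoffs (K − S): max(-64.18, 0) = 0, max(17.97, 0) = 17.97
Node 0 (S = 100): V_0 = e^(−0.08)·[0.5027·0.0000 + 0.4973·17.9680] = 8.2486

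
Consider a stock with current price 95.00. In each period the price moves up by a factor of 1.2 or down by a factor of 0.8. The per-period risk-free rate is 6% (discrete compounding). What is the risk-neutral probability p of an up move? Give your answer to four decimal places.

p = 0.6500

Risk-neutral probability p = (1 + 0.06 − 0.8)/(1.2 − 0.8) = 0.2600/0.4000 = 0.6500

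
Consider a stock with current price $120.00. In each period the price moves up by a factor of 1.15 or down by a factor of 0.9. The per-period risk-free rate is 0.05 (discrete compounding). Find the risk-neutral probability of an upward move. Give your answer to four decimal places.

p = 0.6000

Risk-neutral probability p = (1 + 0.05 − 0.9)/(1.15 − 0.9) = 0.1500/0.2500 = 0.6000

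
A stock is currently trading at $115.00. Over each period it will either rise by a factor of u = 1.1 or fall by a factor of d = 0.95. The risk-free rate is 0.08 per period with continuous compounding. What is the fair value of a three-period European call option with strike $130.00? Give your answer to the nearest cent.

Risk-neutral probability p = (e^0.08 − 0.95)/(1.1 − 0.95) = 0.1333/0.1500 = 0.8886
Terminal stock prices: S_uuu = 153.1, S_uud = 132.2, S_udd = 114.2, S_ddd = 98.6
Terminal payoffs (S − K): max(23.07, 0) = 23.07, max(2.193, 0) = 2.193, max(-15.83, 0) = 0, max(-31.4, 0) = 0
Node uu (S = 139.2): V_uu = e^(−0.08)·[0.8886·23.0650 + 0.1114·2.1925] = 19.1449
Node ud (S = 120.2): V_ud = e^(−0.08)·[0.8886·2.1925 + 0.1114·0.0000] = 1.7984
Node dd (S = 103.8): V_dd = e^(−0.08)·[0.8886·0.0000 + 0.1114·0.0000] = 0.0000
Node u (S = 126.5): V_u = e^(−0.08)·[0.8886·19.1449 + 0.1114·1.7984] = 15.8888
Node d (S = 109.2): V_d = e^(−0.08)·[0.8886·1.7984 + 0.1114·0.0000] = 1.4752
Node 0 (S = 115): V_0 = e^(−0.08)·[0.8886·15.8888 + 0.1114·1.4752] = 13.1847

$13.18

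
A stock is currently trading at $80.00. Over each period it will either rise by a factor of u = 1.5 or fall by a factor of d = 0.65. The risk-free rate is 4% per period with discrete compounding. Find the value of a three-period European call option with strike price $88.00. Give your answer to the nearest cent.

Risk-neutral probability p = (1 + 0.04 − 0.65)/(1.5 − 0.65) = 0.3900/0.8500 = 0.4588
Terminal stock prices: S_uuu = 270, S_uud = 117, S_udd = 50.7, S_ddd = 21.97
Terminal payoffs (S − K): max(182, 0) = 182, max(29, 0) = 29, max(-37.3, 0) = 0, max(-66.03, 0) = 0
Node uu (S = 180): V_uu = 1/1.04·[0.4588·182.0000 + 0.5412·29.0000] = 95.3846
Node ud (S = 78): V_ud = 1/1.04·[0.4588·29.0000 + 0.5412·0.0000] = 12.7941
Node dd (S = 33.8): V_dd = 1/1.04·[0.4588·0.0000 + 0.5412·0.0000] = 0.0000
Node u (S = 120): V_u = 1/1.04·[0.4588·95.3846 + 0.5412·12.7941] = 48.7390
Node d (S = 52): V_d = 1/1.04·[0.4588·12.7941 + 0.5412·0.0000] = 5.6445
Node 0 (S = 80): V_0 = 1/1.04·[0.4588·48.7390 + 0.5412·5.6445] = 24.4397

$24.44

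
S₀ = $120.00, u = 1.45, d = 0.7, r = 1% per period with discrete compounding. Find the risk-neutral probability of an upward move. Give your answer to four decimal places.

Risk-neutral probability p = (1 + 0.01 − 0.7)/(1.45 − 0.7) = 0.3100/0.7500 = 0.4133

p = 0.4133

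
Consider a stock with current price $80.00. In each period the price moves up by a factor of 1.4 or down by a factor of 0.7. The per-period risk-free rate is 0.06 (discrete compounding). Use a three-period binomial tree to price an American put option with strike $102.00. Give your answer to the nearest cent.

$26.32

Risk-neutral probability p = (1 + 0.06 − 0.7)/(1.4 − 0.7) = 0.3600/0.7000 = 0.5143
Terminal stock prices: S_uuu = 219.5, S_uud = 109.8, S_udd = 54.88, S_ddd = 27.44
Terminal payoffs (K − S): max(-117.5, 0) = 0, max(-7.76, 0) = 0, max(47.12, 0) = 47.12, max(74.56, 0) = 74.56
Node uu (S = 156.8): continuation = 1/1.06·[0.5143·0.0000 + 0.4857·0.0000] = 0.0000; exercise value = 0.0000 ≤ continuation, so V_uu = 0.0000
Node ud (S = 78.4): continuation = 1/1.06·[0.5143·0.0000 + 0.4857·47.1200] = 21.5914; exercise value = 23.6000 > continuation, so V_ud = 23.6000 (exercise)
Node dd (S = 39.2): continuation = 1/1.06·[0.5143·47.1200 + 0.4857·74.5600] = 57.0264; exercise value = 62.8000 > continuation, so V_dd = 62.8000 (exercise)
Node u (S = 112): continuation = 1/1.06·[0.5143·0.0000 + 0.4857·23.6000] = 10.8140; exercise value = 0.0000 ≤ continuation, so V_u = 10.8140
Node d (S = 56): continuation = 1/1.06·[0.5143·23.6000 + 0.4857·62.8000] = 40.2264; exercise value = 46.0000 > continuation, so V_d = 46.0000 (exercise)
Node 0 (S = 80): continuation = 1/1.06·[0.5143·10.8140 + 0.4857·46.0000] = 26.3249; exercise value = 22.0000 ≤ continuation, so V_0 = 26.3249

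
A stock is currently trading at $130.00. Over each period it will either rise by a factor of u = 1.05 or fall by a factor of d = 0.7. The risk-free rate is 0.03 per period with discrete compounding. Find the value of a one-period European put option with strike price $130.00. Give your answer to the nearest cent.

Risk-neutral probability p = (1 + 0.03 − 0.7)/(1.05 − 0.7) = 0.3300/0.3500 = 0.9429
Terminal stock prices: S_u = 136.5, S_d = 91
Terminal payoffs (K − S): max(-6.5, 0) = 0, max(39, 0) = 39
Node 0 (S = 130): V_0 = 1/1.03·[0.9429·0.0000 + 0.0571·39.0000] = 2.1637

$2.16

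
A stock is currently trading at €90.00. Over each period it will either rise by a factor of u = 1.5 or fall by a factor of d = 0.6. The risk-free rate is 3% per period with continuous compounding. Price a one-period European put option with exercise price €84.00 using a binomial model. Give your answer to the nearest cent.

Risk-neutral probability p = (e^0.03 − 0.6)/(1.5 − 0.6) = 0.4305/0.9000 = 0.4783
Terminal stock prices: S_u = 135, S_d = 54
Terminal payoffs (K − S): max(-51, 0) = 0, max(30, 0) = 30
Node 0 (S = 90): V_0 = e^(−0.03)·[0.4783·0.0000 + 0.5217·30.0000] = 15.1889

€15.19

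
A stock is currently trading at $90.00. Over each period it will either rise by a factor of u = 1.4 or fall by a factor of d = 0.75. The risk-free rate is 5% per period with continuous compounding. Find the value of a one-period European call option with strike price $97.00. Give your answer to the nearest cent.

Risk-neutral probability p = (e^0.05 − 0.75)/(1.4 − 0.75) = 0.3013/0.6500 = 0.4635
Terminal stock prices: S_u = 126, S_d = 67.5
Terminal payoffs (S − K): max(29, 0) = 29, max(-29.5, 0) = 0
Node 0 (S = 90): V_0 = e^(−0.05)·[0.4635·29.0000 + 0.5365·0.0000] = 12.7858

$12.79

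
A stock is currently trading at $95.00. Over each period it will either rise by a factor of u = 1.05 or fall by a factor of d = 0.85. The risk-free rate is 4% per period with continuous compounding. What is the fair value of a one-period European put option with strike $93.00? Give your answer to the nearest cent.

Risk-neutral probability p = (e^0.04 − 0.85)/(1.05 − 0.85) = 0.1908/0.2000 = 0.9541
Terminal stock prices: S_u = 99.75, S_d = 80.75
Terminal payoffs (K − S): max(-6.75, 0) = 0, max(12.25, 0) = 12.25
Node 0 (S = 95): V_0 = e^(−0.04)·[0.9541·0.0000 + 0.0459·12.2500] = 0.5408

$0.54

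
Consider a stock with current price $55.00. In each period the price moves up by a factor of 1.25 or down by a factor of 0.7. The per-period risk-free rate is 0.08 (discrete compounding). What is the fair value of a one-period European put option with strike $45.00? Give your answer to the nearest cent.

Risk-neutral probability p = (1 + 0.08 − 0.7)/(1.25 − 0.7) = 0.3800/0.5500 = 0.6909
Terminal stock prices: S_u = 68.75, S_d = 38.5
Terminal payoffs (K − S): max(-23.75, 0) = 0, max(6.5, 0) = 6.5
Node 0 (S = 55): V_0 = 1/1.08·[0.6909·0.0000 + 0.3091·6.5000] = 1.8603

$1.86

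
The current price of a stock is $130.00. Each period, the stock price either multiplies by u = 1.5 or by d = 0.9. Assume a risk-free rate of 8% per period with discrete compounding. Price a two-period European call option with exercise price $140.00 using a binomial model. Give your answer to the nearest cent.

$24.55

Risk-neutral probability p = (1 + 0.08 − 0.9)/(1.5 − 0.9) = 0.1800/0.6000 = 0.3000
Terminal stock prices: S_uu = 292.5, S_ud = 175.5, S_dd = 105.3
Terminal payoffs (S − K): max(152.5, 0) = 152.5, max(35.5, 0) = 35.5, max(-34.7, 0) = 0
Node u (S = 195): V_u = 1/1.08·[0.3000·152.5000 + 0.7000·35.5000] = 65.3704
Node d (S = 117): V_d = 1/1.08·[0.3000·35.5000 + 0.7000·0.0000] = 9.8611
Node 0 (S = 130): V_0 = 1/1.08·[0.3000·65.3704 + 0.7000·9.8611] = 24.5499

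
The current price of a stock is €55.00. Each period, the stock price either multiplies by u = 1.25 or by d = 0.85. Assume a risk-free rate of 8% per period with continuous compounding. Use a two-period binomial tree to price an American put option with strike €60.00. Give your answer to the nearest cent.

Risk-neutral probability p = (e^0.08 − 0.85)/(1.25 − 0.85) = 0.2333/0.4000 = 0.5832
Terminal stock prices: S_uu = 85.94, S_ud = 58.44, S_dd = 39.74
Terminal payoffs (K − S): max(-25.94, 0) = 0, max(1.562, 0) = 1.562, max(20.26, 0) = 20.26
Node u (S = 68.75): continuation = e^(−0.08)·[0.5832·0.0000 + 0.4168·1.5625] = 0.6012; exercise value = 0.0000 ≤ continuation, so V_u = 0.6012
Node d (S = 46.75): continuation = e^(−0.08)·[0.5832·1.5625 + 0.4168·20.2625] = 8.6370; exercise value = 13.2500 > continuation, so V_d = 13.2500 (exercise)
Node 0 (S = 55): continuation = e^(−0.08)·[0.5832·0.6012 + 0.4168·13.2500] = 5.4214; exercise value = 5.0000 ≤ continuation, so V_0 = 5.4214

€5.42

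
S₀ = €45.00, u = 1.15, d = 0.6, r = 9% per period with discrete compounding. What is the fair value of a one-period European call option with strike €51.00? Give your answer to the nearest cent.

€0.61

Risk-neutral probability p = (1 + 0.09 − 0.6)/(1.15 − 0.6) = 0.4900/0.5500 = 0.8909
Terminal stock prices: S_u = 51.75, S_d = 27
Terminal payoffs (S − K): max(0.75, 0) = 0.75, max(-24, 0) = 0
Node 0 (S = 45): V_0 = 1/1.09·[0.8909·0.7500 + 0.1091·0.0000] = 0.6130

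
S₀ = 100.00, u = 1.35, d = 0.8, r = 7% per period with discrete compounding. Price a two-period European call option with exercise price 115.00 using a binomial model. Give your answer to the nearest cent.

Risk-neutral probability p = (1 + 0.07 − 0.8)/(1.35 − 0.8) = 0.2700/0.5500 = 0.4909
Terminal stock prices: S_uu = 182.3, S_ud = 108, S_dd = 64
Terminal payoffs (S − K): max(67.25, 0) = 67.25, max(-7, 0) = 0, max(-51, 0) = 0
Node u (S = 135): V_u = 1/1.07·[0.4909·67.2500 + 0.5091·0.0000] = 30.8539
Node d (S = 80): V_d = 1/1.07·[0.4909·0.0000 + 0.5091·0.0000] = 0.0000
Node 0 (S = 100): V_0 = 1/1.07·[0.4909·30.8539 + 0.5091·0.0000] = 14.1556

14.16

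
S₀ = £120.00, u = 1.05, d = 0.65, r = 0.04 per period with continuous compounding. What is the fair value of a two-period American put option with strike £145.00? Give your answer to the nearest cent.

Risk-neutral probability p = (e^0.04 − 0.65)/(1.05 − 0.65) = 0.3908/0.4000 = 0.9770
Terminal stock prices: S_uu = 132.3, S_ud = 81.9, S_dd = 50.7
Terminal payoffs (K − S): max(12.7, 0) = 12.7, max(63.1, 0) = 63.1, max(94.3, 0) = 94.3
Node u (S = 126): continuation = e^(−0.04)·[0.9770·12.7000 + 0.0230·63.1000] = 13.3145; exercise value = 19.0000 > continuation, so V_u = 19.0000 (exercise)
Node d (S = 78): continuation = e^(−0.04)·[0.9770·63.1000 + 0.0230·94.3000] = 61.3145; exercise value = 67.0000 > continuation, so V_d = 67.0000 (exercise)
Node 0 (S = 120): continuation = e^(−0.04)·[0.9770·19.0000 + 0.0230·67.0000] = 19.3145; exercise value = 25.0000 > continuation, so V_0 = 25.0000 (exercise)

£25.00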